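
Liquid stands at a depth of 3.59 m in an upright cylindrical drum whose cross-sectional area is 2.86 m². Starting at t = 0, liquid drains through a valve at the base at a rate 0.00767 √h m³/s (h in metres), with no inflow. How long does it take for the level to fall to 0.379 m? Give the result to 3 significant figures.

954 s

A dh/dt = −Q_out = −0.00767 √h.
This is separable: 2 d(√h)/dt = −0.00767/A, so √h = √h₀ − (0.00767/(2A)) t.
t = 2A(√h₀ − √h)/0.00767 = 2·2.86·(√3.59 − √0.379)/0.00767
  = 5.7200 × (1.8947 − 0.61563) / 0.00767 = 953.90 s.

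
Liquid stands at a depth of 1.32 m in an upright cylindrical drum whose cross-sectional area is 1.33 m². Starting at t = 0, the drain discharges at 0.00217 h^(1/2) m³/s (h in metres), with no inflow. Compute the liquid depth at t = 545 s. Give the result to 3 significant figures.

0.496 m

With no inflow, A dh/dt = −0.00217 √h.
∫ h^(−1/2) dh = −(0.00217/A) ∫ dt, giving 2√h = 2√h₀ − (0.00217/A) t.
√h = √1.32 − 0.00217·545/(2·1.33) = 1.1489 − 0.44461 = 0.70431.
h = 0.70431² = 0.49605 m.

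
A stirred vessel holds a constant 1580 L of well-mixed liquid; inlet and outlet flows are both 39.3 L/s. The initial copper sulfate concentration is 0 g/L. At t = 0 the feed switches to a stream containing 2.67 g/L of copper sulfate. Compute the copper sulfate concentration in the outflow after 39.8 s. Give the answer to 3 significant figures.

1.68 g/L

Transient balance on the dissolved component: V dC/dt = Q(C_in − C).
Time constant τ = V/Q = 1580/39.3 = 40.204 s.
C approaches C_in exponentially: C(t) = C_in + (C₀ − C_in) e^(−t/τ).
C(39.8) = 2.67 + (0 − 2.67)·e^(−39.8/40.204) = 2.67 + (-2.6700)·0.37159 = 1.6779 g/L.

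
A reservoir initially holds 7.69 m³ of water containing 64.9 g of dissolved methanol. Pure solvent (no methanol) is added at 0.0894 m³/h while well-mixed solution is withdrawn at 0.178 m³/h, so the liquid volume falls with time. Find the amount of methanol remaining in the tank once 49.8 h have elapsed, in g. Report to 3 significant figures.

Total volume: dV/dt = Q_in − Q_out = -0.088600 m³/h, so V(t) = 7.69 − 0.088600 t and V(49.8) = 3.2777 m³.
Solute balance: dm/dt = 0 − Q_out C = −Q_out m/V(t).
Separate: dm/m = −Q_out dt/V(t) ⇒ ln(m/m₀) = −(Q_out/(Q_in−Q_out)) ln(V/V₀).
m = m₀ (V₀/V)^(Q_out/(Q_in−Q_out)) = 64.9 × (7.69/3.2777)^(-2.0090) = 11.700 g.

11.7 g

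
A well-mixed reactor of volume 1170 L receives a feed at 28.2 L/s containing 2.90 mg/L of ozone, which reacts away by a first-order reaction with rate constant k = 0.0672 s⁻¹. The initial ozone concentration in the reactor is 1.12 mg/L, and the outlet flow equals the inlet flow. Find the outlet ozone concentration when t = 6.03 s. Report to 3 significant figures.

0.970 mg/L

V dC/dt = Q(C_in − C) − k V C.
dC/dt = (Q/V) C_in − (Q/V + k) C; effective rate a = Q/V + k = 0.024103 + 0.0672 = 0.091303 s⁻¹.
C_ss = Q C_in/(Q + kV) = 0.76556 mg/L; C(t) = C_ss + (C₀ − C_ss) e^(−a t).
C(6.03) = 0.76556 + (0.35444)·e^(−0.091303·6.03) = 0.76556 + (0.35444)·0.57663 = 0.96994 mg/L.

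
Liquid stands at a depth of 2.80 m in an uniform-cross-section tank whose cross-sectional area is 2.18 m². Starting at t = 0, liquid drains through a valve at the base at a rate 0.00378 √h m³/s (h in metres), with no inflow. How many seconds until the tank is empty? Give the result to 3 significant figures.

Unsteady balance on liquid volume: A dh/dt = −0.00378 √h.
Separate and integrate: 2(√h − √h₀) = −(0.00378/A) t.
Tank is empty when √h = 0: t_empty = 2A√h₀/0.00378.
t_empty = 2·2.18·√2.80/0.00378 = 4.3600·1.6733/0.00378 = 1930.1 s.

1930 s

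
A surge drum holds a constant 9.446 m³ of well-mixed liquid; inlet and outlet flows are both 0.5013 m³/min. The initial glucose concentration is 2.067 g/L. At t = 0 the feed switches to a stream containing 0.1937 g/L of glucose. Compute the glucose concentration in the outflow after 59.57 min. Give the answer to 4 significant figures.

Species balance on the tank: V dC/dt = Q(C_in − C).
So dC/dt = (C_in − C)/τ with τ = V/Q = 9.446/0.5013 = 18.8430 min.
Integrating: C(t) = C_in + (C₀ − C_in) e^(−t/τ).
C(59.57) = 0.1937 + (2.067 − 0.1937)·e^(−59.57/18.8430) = 0.1937 + (1.87330)·0.0423670 = 0.273066 g/L.

0.2731 g/L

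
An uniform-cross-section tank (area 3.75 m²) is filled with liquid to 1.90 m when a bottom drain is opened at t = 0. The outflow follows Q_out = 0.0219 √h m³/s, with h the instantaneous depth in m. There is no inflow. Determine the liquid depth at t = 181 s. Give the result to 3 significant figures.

0.722 m

Unsteady balance on liquid volume: A dh/dt = −0.0219 √h.
∫ h^(−1/2) dh = −(0.0219/A) ∫ dt, giving 2√h = 2√h₀ − (0.0219/A) t.
√h = √1.90 − 0.0219·181/(2·3.75) = 1.3784 − 0.52852 = 0.84988.
h = 0.84988² = 0.72230 m.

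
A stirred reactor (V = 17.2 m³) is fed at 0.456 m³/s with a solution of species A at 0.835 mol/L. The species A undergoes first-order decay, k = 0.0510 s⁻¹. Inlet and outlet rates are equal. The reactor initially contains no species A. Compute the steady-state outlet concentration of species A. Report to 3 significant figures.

Species balance: V dC/dt = Q C_in − Q C − k V C.
At steady state: 0 = Q C_in − (Q + kV) C_ss, so C_ss = Q C_in/(Q + kV).
C_ss = 0.456·0.835/(0.456 + 0.0510·17.2) = 0.38076/1.3332 = 0.28560 mol/L.

0.286 mol/L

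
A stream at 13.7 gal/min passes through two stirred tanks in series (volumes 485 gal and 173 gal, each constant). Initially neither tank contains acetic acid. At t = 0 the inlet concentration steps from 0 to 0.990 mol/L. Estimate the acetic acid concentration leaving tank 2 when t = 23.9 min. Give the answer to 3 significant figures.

Time constants: τᵢ = Vᵢ/Q for each well-mixed tank.
τ₁ = 485/13.7 = 35.401 min; τ₂ = 173/13.7 = 12.628 min.
Tank 1: C₁ = C_in(1 − e^(−t/τ₁)). Tank 2 (τ₁ ≠ τ₂): C₂ = C_in[1 − (τ₁ e^(−t/τ₁) − τ₂ e^(−t/τ₂))/(τ₁ − τ₂)].
At t = 23.9: e^(−t/τ₁) = 0.50910, e^(−t/τ₂) = 0.15067.
C₂ = 0.990·[1 − (35.401·0.50910 − 12.628·0.15067)/(22.774)] = 0.990·0.29216 = 0.28924 mol/L.

0.289 mol/L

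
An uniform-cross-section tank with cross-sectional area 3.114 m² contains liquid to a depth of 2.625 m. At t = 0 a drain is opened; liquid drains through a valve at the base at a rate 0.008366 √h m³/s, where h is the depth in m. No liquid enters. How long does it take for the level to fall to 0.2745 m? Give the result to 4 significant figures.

Volume balance on the tank: A dh/dt = −0.008366 √h.
Separate and integrate: 2(√h − √h₀) = −(0.008366/A) t.
t = 2A(√h₀ − √h)/0.008366 = 2·3.114·(√2.625 − √0.2745)/0.008366
  = 6.22800 × (1.62019 − 0.523927) / 0.008366 = 816.100 s.

816.1 s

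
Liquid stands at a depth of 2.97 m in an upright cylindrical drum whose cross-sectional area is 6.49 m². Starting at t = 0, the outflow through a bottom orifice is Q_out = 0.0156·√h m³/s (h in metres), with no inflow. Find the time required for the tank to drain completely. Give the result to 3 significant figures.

1430 s

With no inflow, A dh/dt = −0.0156 √h.
∫ h^(−1/2) dh = −(0.0156/A) ∫ dt, giving 2√h = 2√h₀ − (0.0156/A) t.
Set h = 0: 2√h₀ = (0.0156/A) t_empty ⇒ t_empty = 2A√h₀/0.0156.
t_empty = 2·6.49·√2.97/0.0156 = 12.980·1.7234/0.0156 = 1433.9 s.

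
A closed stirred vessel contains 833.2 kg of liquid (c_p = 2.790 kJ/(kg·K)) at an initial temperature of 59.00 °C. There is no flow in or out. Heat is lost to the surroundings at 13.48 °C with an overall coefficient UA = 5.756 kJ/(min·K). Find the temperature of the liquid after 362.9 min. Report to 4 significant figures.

Heat balance on the well-mixed liquid: M c_p dT/dt = −UA(T − T_amb).
dT/dt = (T_ss − T)/τ with T_ss = T_amb = 13.4800 °C, τ = M c_p/UA = 833.2·2.790/5.756 = 403.862 min.
Integrating: T(t) = T_ss + (T₀ − T_ss) e^(−t/τ).
T(362.9) = 13.4800 + (45.5200)·0.407149 = 32.0134 °C.

32.01 °C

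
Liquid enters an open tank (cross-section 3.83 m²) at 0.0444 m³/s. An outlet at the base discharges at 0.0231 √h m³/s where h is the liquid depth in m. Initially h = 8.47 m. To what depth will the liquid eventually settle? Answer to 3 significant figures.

3.69 m

Mass balance (ρ constant): A dh/dt = Q_in − 0.0231 √h. At steady state dh/dt = 0:
Q_in = 0.0231 √h_ss ⇒ √h_ss = 0.0444/0.0231 = 1.9221.
h_ss = 1.9221² = 3.6944 m. (Since h₀ = 8.47 m > h_ss, the level will fall toward this value.)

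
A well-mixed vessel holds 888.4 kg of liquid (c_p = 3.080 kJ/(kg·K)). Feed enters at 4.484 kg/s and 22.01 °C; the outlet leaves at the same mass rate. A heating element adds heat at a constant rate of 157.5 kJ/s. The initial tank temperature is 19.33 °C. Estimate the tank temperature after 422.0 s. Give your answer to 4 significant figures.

M c_p dT/dt = ṁ c_p (T_in − T) + Q̇.
Rearrange: dT/dt = (T_ss − T)/τ with τ = M/ṁ = 198.127 s and T_ss = T_in + Q̇/(ṁ c_p) = 33.4142 °C.
T approaches T_ss exponentially: T(t) = T_ss + (T₀ − T_ss) e^(−t/τ).
T(422.0) = 33.4142 + (-14.0842)·e^(−422.0/198.127) = 33.4142 + (-14.0842)·0.118843 = 31.7404 °C.

31.74 °C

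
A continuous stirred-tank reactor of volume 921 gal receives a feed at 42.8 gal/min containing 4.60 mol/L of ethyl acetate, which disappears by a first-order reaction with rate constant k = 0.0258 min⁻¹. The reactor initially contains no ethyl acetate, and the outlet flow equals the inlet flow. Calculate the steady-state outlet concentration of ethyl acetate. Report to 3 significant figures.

2.96 mol/L

Accumulation = in − out − consumed: V dC/dt = Q C_in − Q C − k V C.
Steady state (dC/dt = 0): C_ss = Q C_in/(Q + kV) = C_in/(1 + kV/Q).
C_ss = 42.8·4.60/(42.8 + 0.0258·921) = 196.88/66.562 = 2.9579 mol/L.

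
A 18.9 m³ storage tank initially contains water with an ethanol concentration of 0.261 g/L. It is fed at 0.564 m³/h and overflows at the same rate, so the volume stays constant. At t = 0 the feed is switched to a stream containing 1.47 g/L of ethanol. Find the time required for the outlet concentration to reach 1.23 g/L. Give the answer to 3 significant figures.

Species balance: V dC/dt = Q(C_in − C) ⇒ τ = V/Q = 33.511 h.
C(t) = C_in + (C₀ − C_in) e^(−t/τ). Set C = 1.23 and solve for t:
e^(−t/τ) = (C − C_in)/(C₀ − C_in) = (1.23 − 1.47)/(0.261 − 1.47) = 0.19851
t = −τ ln(…) = 33.511 × 1.6169 = 54.184 h.

54.2 h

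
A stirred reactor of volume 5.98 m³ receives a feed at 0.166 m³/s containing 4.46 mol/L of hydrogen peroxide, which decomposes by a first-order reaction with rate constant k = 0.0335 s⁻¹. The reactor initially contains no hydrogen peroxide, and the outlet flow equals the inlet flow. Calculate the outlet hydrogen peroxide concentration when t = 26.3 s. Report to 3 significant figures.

1.62 mol/L

Species balance: V dC/dt = Q C_in − Q C − k V C.
This is linear with rate a = Q/V + k = 0.061259 s⁻¹.
C_ss = Q C_in/(Q + kV) = 2.0210 mol/L; C(t) = C_ss + (C₀ − C_ss) e^(−a t).
C(26.3) = 2.0210 + (-2.0210)·e^(−0.061259·26.3) = 2.0210 + (-2.0210)·0.19966 = 1.6175 mol/L.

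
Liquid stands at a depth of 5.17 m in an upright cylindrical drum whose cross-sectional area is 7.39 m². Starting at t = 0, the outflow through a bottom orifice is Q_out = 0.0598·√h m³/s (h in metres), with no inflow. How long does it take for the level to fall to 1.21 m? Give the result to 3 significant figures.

290 s

A dh/dt = −Q_out = −0.0598 √h.
∫ h^(−1/2) dh = −(0.0598/A) ∫ dt, giving 2√h = 2√h₀ − (0.0598/A) t.
t = 2A(√h₀ − √h)/0.0598 = 2·7.39·(√5.17 − √1.21)/0.0598
  = 14.780 × (2.2738 − 1.1000) / 0.0598 = 290.10 s.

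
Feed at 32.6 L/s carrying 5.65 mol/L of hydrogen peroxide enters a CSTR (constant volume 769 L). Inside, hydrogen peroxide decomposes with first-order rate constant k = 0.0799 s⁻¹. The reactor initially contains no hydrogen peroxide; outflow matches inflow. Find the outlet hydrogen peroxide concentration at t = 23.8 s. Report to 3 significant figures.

Species balance: V dC/dt = Q C_in − Q C − k V C.
dC/dt = (Q/V) C_in − (Q/V + k) C; effective rate a = Q/V + k = 0.042393 + 0.0799 = 0.12229 s⁻¹.
C_ss = Q C_in/(Q + kV) = 1.9586 mol/L; C(t) = C_ss + (C₀ − C_ss) e^(−a t).
C(23.8) = 1.9586 + (-1.9586)·e^(−0.12229·23.8) = 1.9586 + (-1.9586)·0.054445 = 1.8519 mol/L.

1.85 mol/L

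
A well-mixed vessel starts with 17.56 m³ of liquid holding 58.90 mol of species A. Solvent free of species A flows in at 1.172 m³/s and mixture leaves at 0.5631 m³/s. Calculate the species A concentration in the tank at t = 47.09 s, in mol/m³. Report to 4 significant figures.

Total volume: dV/dt = Q_in − Q_out = 0.608900 m³/s, so V(t) = 17.56 + 0.608900 t and V(47.09) = 46.2331 m³.
Species balance (pure solvent in): dm/dt = −Q_out · m/V(t).
dm/m = −Q_out dt/(V₀ + 0.608900 t); integrating gives ln(m/m₀) = −(Q_out/(Q_in−Q_out)) ln(V/V₀).
m = m₀ (V₀/V)^(Q_out/(Q_in−Q_out)) = 58.90 × (17.56/46.2331)^(0.924782) = 24.0608 mol.
C = m/V = 24.0608/46.2331 = 0.520424 mol/m³.

0.5204 mol/m³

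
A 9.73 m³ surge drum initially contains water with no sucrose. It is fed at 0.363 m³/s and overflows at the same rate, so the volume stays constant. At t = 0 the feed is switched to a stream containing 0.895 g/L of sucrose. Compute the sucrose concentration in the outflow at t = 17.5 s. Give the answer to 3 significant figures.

Accumulation = in − out for the solute gives V dC/dt = Q(C_in − C).
Rewrite as dC/dt + C/τ = C_in/τ, τ = V/Q = 26.804 s.
Solution: C(t) = C_in + (C₀ − C_in) e^(−t/τ).
C(17.5) = 0.895 + (0 − 0.895)·e^(−17.5/26.804) = 0.895 + (-0.89500)·0.52055 = 0.42911 g/L.

0.429 g/L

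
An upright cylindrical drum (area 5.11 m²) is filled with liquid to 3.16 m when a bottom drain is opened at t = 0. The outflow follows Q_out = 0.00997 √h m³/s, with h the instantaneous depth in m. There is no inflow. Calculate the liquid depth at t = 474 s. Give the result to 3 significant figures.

With no inflow, A dh/dt = −0.00997 √h.
Separate and integrate: 2(√h − √h₀) = −(0.00997/A) t.
√h = √3.16 − 0.00997·474/(2·5.11) = 1.7776 − 0.46241 = 1.3152.
h = 1.3152² = 1.7298 m.

1.73 m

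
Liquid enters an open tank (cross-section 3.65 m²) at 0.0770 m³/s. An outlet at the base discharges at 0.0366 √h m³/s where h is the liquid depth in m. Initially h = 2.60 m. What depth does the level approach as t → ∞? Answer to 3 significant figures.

A dh/dt = Q_in − 0.0366 √h. Steady state requires inflow = outflow:
Q_in = 0.0366 √h_ss ⇒ √h_ss = 0.0770/0.0366 = 2.1038.
h_ss = 2.1038² = 4.4261 m. (Since h₀ = 2.60 m < h_ss, the level will rise toward this value.)

4.43 m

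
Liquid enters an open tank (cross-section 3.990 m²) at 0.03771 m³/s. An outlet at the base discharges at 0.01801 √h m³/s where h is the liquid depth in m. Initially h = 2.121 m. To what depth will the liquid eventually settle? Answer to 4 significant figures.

4.384 m

Level balance: A dh/dt = 0.03771 − 0.01801 √h. Setting dh/dt = 0:
Q_in = 0.01801 √h_ss ⇒ √h_ss = 0.03771/0.01801 = 2.09384.
h_ss = 2.09384² = 4.38415 m. (Since h₀ = 2.121 m < h_ss, the level will rise toward this value.)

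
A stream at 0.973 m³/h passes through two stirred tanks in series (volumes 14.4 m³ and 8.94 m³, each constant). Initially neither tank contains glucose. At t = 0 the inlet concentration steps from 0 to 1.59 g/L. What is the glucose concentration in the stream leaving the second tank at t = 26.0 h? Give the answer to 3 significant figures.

Each tank obeys Vᵢ dCᵢ/dt = Q(Cᵢ₋₁ − Cᵢ), so τᵢ = Vᵢ/Q.
τ₁ = 14.4/0.973 = 14.800 h; τ₂ = 8.94/0.973 = 9.1881 h.
Solving the cascade with C₁(0)=C₂(0)=0 gives C₂(t) = C_in[1 − (τ₁ e^(−t/τ₁) − τ₂ e^(−t/τ₂))/(τ₁ − τ₂)].
At t = 26.0: e^(−t/τ₁) = 0.17260, e^(−t/τ₂) = 0.059027.
C₂ = 1.59·[1 − (14.800·0.17260 − 9.1881·0.059027)/(5.6115)] = 1.59·0.64145 = 1.0199 g/L.

1.02 g/L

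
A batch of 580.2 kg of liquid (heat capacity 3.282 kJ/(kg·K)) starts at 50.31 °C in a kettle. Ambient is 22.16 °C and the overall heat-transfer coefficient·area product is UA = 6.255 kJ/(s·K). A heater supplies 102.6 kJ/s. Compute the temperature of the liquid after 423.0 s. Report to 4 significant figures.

41.49 °C

Lumped-capacitance energy balance: M c_p dT/dt = UA(T_amb − T) + Q̇.
dT/dt = (T_ss − T)/τ with T_ss = T_amb + Q̇/UA = 22.16 + 102.6/6.255 = 38.5629 °C, τ = M c_p/UA = 580.2·3.282/6.255 = 304.431 s.
Integrating: T(t) = T_ss + (T₀ − T_ss) e^(−t/τ).
T(423.0) = 38.5629 + (11.7471)·0.249206 = 41.4903 °C.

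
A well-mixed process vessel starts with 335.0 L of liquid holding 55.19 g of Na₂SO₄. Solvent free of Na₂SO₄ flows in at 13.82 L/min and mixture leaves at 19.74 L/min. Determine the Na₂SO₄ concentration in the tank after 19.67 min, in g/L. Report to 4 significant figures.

0.06079 g/L

Total volume: dV/dt = Q_in − Q_out = -5.92000 L/min, so V(t) = 335.0 − 5.92000 t and V(19.67) = 218.554 L.
No Na₂SO₄ enters, so dm/dt = −Q_out · (m/V).
dm/m = −Q_out dt/(V₀ − 5.92000 t); integrating gives ln(m/m₀) = −(Q_out/(Q_in−Q_out)) ln(V/V₀).
m = m₀ (V₀/V)^(Q_out/(Q_in−Q_out)) = 55.19 × (335.0/218.554)^(-3.33446) = 13.2850 g.
C = m/V = 13.2850/218.554 = 0.0607861 g/L.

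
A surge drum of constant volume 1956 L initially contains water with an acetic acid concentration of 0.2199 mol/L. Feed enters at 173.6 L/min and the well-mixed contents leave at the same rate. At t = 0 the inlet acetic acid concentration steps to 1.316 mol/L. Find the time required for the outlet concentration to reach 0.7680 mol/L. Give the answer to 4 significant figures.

Species balance: V dC/dt = Q(C_in − C) ⇒ τ = V/Q = 11.2673 min.
C(t) = C_in + (C₀ − C_in) e^(−t/τ). Set C = 0.7680 and solve for t:
e^(−t/τ) = (C − C_in)/(C₀ − C_in) = (0.7680 − 1.316)/(0.2199 − 1.316) = 0.499954
t = −τ ln(…) = 11.2673 × 0.693238 = 7.81091 min.

7.811 min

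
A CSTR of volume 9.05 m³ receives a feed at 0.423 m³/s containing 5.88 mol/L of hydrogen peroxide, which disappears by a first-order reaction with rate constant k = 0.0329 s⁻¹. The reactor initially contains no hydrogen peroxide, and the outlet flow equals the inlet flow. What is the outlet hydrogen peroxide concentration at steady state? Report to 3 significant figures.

3.45 mol/L

Accumulation = in − out − consumed: V dC/dt = Q C_in − Q C − k V C.
Steady state (dC/dt = 0): C_ss = Q C_in/(Q + kV) = C_in/(1 + kV/Q).
C_ss = 0.423·5.88/(0.423 + 0.0329·9.05) = 2.4872/0.72074 = 3.4509 mol/L.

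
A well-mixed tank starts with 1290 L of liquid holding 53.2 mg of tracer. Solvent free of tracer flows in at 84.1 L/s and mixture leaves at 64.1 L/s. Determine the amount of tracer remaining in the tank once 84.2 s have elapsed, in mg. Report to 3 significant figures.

Total volume: dV/dt = Q_in − Q_out = 20.000 L/s, so V(t) = 1290 + 20.000 t and V(84.2) = 2974.0 L.
Solute balance: dm/dt = 0 − Q_out C = −Q_out m/V(t).
dm/m = −Q_out dt/(V₀ + 20.000 t); integrating gives ln(m/m₀) = −(Q_out/(Q_in−Q_out)) ln(V/V₀).
m = m₀ (V₀/V)^(Q_out/(Q_in−Q_out)) = 53.2 × (1290/2974.0)^(3.2050) = 3.6584 mg.

3.66 mg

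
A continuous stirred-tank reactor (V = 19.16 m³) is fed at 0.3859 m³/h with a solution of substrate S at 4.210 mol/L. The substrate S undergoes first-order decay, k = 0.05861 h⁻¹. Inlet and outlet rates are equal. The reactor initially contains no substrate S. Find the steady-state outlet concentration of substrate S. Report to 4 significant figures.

1.077 mol/L

V dC/dt = Q(C_in − C) − k V C.
Steady state (dC/dt = 0): C_ss = Q C_in/(Q + kV) = C_in/(1 + kV/Q).
C_ss = 0.3859·4.210/(0.3859 + 0.05861·19.16) = 1.62464/1.50887 = 1.07673 mol/L.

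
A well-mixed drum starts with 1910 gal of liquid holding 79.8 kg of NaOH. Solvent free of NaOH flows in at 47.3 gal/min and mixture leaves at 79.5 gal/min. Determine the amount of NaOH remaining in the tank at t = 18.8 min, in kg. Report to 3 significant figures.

31.1 kg

Total volume: dV/dt = Q_in − Q_out = -32.200 gal/min, so V(t) = 1910 − 32.200 t and V(18.8) = 1304.6 gal.
No NaOH enters, so dm/dt = −Q_out · (m/V).
Separate: dm/m = −Q_out dt/V(t) ⇒ ln(m/m₀) = −(Q_out/(Q_in−Q_out)) ln(V/V₀).
m = m₀ (V₀/V)^(Q_out/(Q_in−Q_out)) = 79.8 × (1910/1304.6)^(-2.4689) = 31.138 kg.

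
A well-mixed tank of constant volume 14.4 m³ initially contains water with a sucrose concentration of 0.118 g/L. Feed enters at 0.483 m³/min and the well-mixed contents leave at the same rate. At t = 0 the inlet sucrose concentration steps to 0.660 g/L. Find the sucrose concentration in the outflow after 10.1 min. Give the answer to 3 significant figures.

Accumulation = in − out for the solute gives V dC/dt = Q(C_in − C).
Rewrite as dC/dt + C/τ = C_in/τ, τ = V/Q = 29.814 min.
Integrating: C(t) = C_in + (C₀ − C_in) e^(−t/τ).
C(10.1) = 0.660 + (0.118 − 0.660)·e^(−10.1/29.814) = 0.660 + (-0.54200)·0.71265 = 0.27375 g/L.

0.274 g/L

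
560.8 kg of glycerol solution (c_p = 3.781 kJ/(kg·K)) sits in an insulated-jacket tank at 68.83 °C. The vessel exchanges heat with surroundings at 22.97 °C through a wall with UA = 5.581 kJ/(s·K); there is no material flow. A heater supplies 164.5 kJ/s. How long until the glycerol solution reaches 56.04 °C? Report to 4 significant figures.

576.3 s

M c_p dT/dt = −UA(T − T_amb) + Q̇.
τ = M c_p/UA = 379.929 s; T_ss = T_amb + Q̇/UA = 22.97 + 164.5/5.581 = 52.4450 °C.
T(t) = T_ss + (T₀ − T_ss)e^(−t/τ); set T = 56.04:
t = −τ ln[(T − T_ss)/(T₀ − T_ss)] = −379.929 · ln(0.219408) = 576.285 s.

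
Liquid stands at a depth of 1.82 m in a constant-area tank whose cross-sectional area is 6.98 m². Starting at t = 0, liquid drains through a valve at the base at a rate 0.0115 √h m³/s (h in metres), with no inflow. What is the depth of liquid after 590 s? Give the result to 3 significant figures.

0.745 m

With no inflow, A dh/dt = −0.0115 √h.
Separate and integrate: 2(√h − √h₀) = −(0.0115/A) t.
√h = √1.82 − 0.0115·590/(2·6.98) = 1.3491 − 0.48603 = 0.86304.
h = 0.86304² = 0.74484 m.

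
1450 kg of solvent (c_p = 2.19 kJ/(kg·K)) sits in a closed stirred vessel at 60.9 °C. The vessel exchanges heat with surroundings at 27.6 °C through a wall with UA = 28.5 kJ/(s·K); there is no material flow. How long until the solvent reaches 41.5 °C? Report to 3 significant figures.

Energy balance: M c_p dT/dt = −UA(T − T_amb).
τ = M c_p/UA = 111.42 s; T_ss = T_amb = 27.600 °C.
T(t) = T_ss + (T₀ − T_ss)e^(−t/τ); set T = 41.5:
t = −τ ln[(T − T_ss)/(T₀ − T_ss)] = −111.42 · ln(0.41742) = 97.345 s.

97.3 s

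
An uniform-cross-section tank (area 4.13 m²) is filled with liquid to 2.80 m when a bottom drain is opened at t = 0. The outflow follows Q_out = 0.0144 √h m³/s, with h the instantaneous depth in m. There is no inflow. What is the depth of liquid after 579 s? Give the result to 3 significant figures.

Unsteady balance on liquid volume: A dh/dt = −0.0144 √h.
This is separable: 2 d(√h)/dt = −0.0144/A, so √h = √h₀ − (0.0144/(2A)) t.
√h = √2.80 − 0.0144·579/(2·4.13) = 1.6733 − 1.0094 = 0.66393.
h = 0.66393² = 0.44080 m.

0.441 m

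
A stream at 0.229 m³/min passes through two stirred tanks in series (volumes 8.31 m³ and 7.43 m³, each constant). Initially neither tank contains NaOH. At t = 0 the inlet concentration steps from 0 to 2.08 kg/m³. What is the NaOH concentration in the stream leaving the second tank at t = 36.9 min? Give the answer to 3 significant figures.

0.607 kg/m³

Time constants: τᵢ = Vᵢ/Q for each well-mixed tank.
τ₁ = 8.31/0.229 = 36.288 min; τ₂ = 7.43/0.229 = 32.445 min.
Solving the cascade with C₁(0)=C₂(0)=0 gives C₂(t) = C_in[1 − (τ₁ e^(−t/τ₁) − τ₂ e^(−t/τ₂))/(τ₁ − τ₂)].
At t = 36.9: e^(−t/τ₁) = 0.36173, e^(−t/τ₂) = 0.32069.
C₂ = 2.08·[1 − (36.288·0.36173 − 32.445·0.32069)/(3.8428)] = 2.08·0.29173 = 0.60680 kg/m³.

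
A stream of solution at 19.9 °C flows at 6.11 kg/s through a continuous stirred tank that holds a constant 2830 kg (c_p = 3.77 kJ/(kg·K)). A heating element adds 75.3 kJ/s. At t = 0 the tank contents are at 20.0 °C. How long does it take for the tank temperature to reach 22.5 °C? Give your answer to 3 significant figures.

M c_p dT/dt = ṁ c_p (T_in − T) + Q̇.
τ = M/ṁ = 463.18 s; T_ss = T_in + Q̇/(ṁ c_p) = 23.169 °C.
T(t) = T_ss + (T₀ − T_ss) e^(−t/τ). Set T = 22.5:
e^(−t/τ) = (22.5 − 23.169)/(20.0 − 23.169) = 0.21110
t = −463.18 · ln(0.21110) = 720.43 s.

720 s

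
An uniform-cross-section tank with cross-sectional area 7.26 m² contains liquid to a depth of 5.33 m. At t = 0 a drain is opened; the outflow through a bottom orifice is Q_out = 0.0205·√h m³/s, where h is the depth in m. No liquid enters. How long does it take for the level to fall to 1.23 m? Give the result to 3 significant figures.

850 s

A dh/dt = −Q_out = −0.0205 √h.
∫ h^(−1/2) dh = −(0.0205/A) ∫ dt, giving 2√h = 2√h₀ − (0.0205/A) t.
t = 2A(√h₀ − √h)/0.0205 = 2·7.26·(√5.33 − √1.23)/0.0205
  = 14.520 × (2.3087 − 1.1091) / 0.0205 = 849.69 s.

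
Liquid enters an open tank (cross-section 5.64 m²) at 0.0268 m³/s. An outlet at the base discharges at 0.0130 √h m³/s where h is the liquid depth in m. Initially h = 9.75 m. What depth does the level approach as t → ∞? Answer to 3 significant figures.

4.25 m

A dh/dt = Q_in − 0.0130 √h. Steady state requires inflow = outflow:
Q_in = 0.0130 √h_ss ⇒ √h_ss = 0.0268/0.0130 = 2.0615.
h_ss = 2.0615² = 4.2499 m. (Since h₀ = 9.75 m > h_ss, the level will fall toward this value.)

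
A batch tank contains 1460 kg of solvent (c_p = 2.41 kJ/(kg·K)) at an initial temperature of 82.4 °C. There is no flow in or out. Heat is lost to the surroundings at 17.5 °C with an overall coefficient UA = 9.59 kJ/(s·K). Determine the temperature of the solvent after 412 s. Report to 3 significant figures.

38.6 °C

First-law balance (no shaft work): M c_p dT/dt = −UA(T − T_amb).
dT/dt = (T_ss − T)/τ with T_ss = T_amb = 17.500 °C, τ = M c_p/UA = 1460·2.41/9.59 = 366.90 s.
Solution: T(t) = T_ss + (T₀ − T_ss) e^(−t/τ).
T(412) = 17.500 + (64.900)·0.32533 = 38.614 °C.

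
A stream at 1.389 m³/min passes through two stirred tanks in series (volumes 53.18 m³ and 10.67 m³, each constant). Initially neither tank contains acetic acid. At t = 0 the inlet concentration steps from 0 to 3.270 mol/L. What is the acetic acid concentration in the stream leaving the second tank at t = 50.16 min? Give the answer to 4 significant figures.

2.168 mol/L

Time constants: τᵢ = Vᵢ/Q for each well-mixed tank.
τ₁ = 53.18/1.389 = 38.2865 min; τ₂ = 10.67/1.389 = 7.68179 min.
Tank 1: C₁ = C_in(1 − e^(−t/τ₁)). Tank 2 (τ₁ ≠ τ₂): C₂ = C_in[1 − (τ₁ e^(−t/τ₁) − τ₂ e^(−t/τ₂))/(τ₁ − τ₂)].
At t = 50.16: e^(−t/τ₁) = 0.269787, e^(−t/τ₂) = 0.00145940.
C₂ = 3.270·[1 − (38.2865·0.269787 − 7.68179·0.00145940)/(30.6048)] = 3.270·0.662862 = 2.16756 mol/L.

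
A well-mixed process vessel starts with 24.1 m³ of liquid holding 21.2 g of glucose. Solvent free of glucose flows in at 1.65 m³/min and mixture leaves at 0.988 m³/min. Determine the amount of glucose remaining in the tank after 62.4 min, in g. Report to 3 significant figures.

Let m(t) be the amount of glucose. Volume: V(t) = V₀ + (Q_in − Q_out) t = 24.1 + 0.66200 t; V(62.4) = 65.409 m³.
Species balance (pure solvent in): dm/dt = −Q_out · m/V(t).
dm/m = −Q_out dt/(V₀ + 0.66200 t); integrating gives ln(m/m₀) = −(Q_out/(Q_in−Q_out)) ln(V/V₀).
m = m₀ (V₀/V)^(Q_out/(Q_in−Q_out)) = 21.2 × (24.1/65.409)^(1.4924) = 4.7773 g.

4.78 g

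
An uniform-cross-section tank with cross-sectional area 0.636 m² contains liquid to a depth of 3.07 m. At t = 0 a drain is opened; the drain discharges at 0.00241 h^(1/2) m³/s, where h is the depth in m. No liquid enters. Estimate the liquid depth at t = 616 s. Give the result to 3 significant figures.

With no inflow, A dh/dt = −0.00241 √h.
This is separable: 2 d(√h)/dt = −0.00241/A, so √h = √h₀ − (0.00241/(2A)) t.
√h = √3.07 − 0.00241·616/(2·0.636) = 1.7521 − 1.1671 = 0.58503.
h = 0.58503² = 0.34227 m.

0.342 m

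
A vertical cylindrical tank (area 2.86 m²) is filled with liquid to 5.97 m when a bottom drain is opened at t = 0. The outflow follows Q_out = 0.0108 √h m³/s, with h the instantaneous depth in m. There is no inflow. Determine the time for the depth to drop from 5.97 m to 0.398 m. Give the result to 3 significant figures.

960 s

With no inflow, A dh/dt = −0.0108 √h.
This is separable: 2 d(√h)/dt = −0.0108/A, so √h = √h₀ − (0.0108/(2A)) t.
t = 2A(√h₀ − √h)/0.0108 = 2·2.86·(√5.97 − √0.398)/0.0108
  = 5.7200 × (2.4434 − 0.63087) / 0.0108 = 959.95 s.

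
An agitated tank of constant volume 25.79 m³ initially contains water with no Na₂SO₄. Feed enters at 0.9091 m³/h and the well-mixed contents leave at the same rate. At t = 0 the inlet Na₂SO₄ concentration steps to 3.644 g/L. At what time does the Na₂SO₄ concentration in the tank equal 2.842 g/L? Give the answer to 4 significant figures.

Transient balance on the dissolved component: V dC/dt = Q(C_in − C), so τ = V/Q = 28.3687 h.
C(t) = C_in + (C₀ − C_in) e^(−t/τ). Set C = 2.842 and solve for t:
e^(−t/τ) = (C − C_in)/(C₀ − C_in) = (2.842 − 3.644)/(0 − 3.644) = 0.220088
t = −τ ln(…) = 28.3687 × 1.51373 = 42.9425 h.

42.94 h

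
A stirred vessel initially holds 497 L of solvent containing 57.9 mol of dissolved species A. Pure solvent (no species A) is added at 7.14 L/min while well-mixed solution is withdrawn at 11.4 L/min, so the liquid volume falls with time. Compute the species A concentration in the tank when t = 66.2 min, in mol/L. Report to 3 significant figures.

0.0286 mol/L

Let m(t) be the amount of species A. Volume: V(t) = V₀ + (Q_in − Q_out) t = 497 − 4.2600 t; V(66.2) = 214.99 L.
Species balance (pure solvent in): dm/dt = −Q_out · m/V(t).
Separate: dm/m = −Q_out dt/V(t) ⇒ ln(m/m₀) = −(Q_out/(Q_in−Q_out)) ln(V/V₀).
m = m₀ (V₀/V)^(Q_out/(Q_in−Q_out)) = 57.9 × (497/214.99)^(-2.6761) = 6.1482 mol.
C = m/V = 6.1482/214.99 = 0.028598 mol/L.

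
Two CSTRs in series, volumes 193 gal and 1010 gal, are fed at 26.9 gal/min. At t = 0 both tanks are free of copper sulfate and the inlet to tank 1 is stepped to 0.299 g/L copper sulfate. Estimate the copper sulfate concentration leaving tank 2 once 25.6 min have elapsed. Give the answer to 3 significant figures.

Species balance on tank i: dCᵢ/dt = (Cᵢ₋₁ − Cᵢ)/τᵢ with τᵢ = Vᵢ/Q.
τ₁ = 193/26.9 = 7.1747 min; τ₂ = 1010/26.9 = 37.546 min.
Solving the cascade with C₁(0)=C₂(0)=0 gives C₂(t) = C_in[1 − (τ₁ e^(−t/τ₁) − τ₂ e^(−t/τ₂))/(τ₁ − τ₂)].
At t = 25.6: e^(−t/τ₁) = 0.028210, e^(−t/τ₂) = 0.50569.
C₂ = 0.299·[1 − (7.1747·0.028210 − 37.546·0.50569)/(-30.372)] = 0.299·0.38151 = 0.11407 g/L.

0.114 g/L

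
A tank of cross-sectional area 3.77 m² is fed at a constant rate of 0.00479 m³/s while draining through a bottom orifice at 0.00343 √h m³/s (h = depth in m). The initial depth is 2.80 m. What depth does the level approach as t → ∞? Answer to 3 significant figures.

Accumulation of liquid (constant cross-section A): A dh/dt = Q_in − 0.00343 √h. At steady state dh/dt = 0:
Q_in = 0.00343 √h_ss ⇒ √h_ss = 0.00479/0.00343 = 1.3965.
h_ss = 1.3965² = 1.9502 m. (Since h₀ = 2.80 m > h_ss, the level will fall toward this value.)

1.95 m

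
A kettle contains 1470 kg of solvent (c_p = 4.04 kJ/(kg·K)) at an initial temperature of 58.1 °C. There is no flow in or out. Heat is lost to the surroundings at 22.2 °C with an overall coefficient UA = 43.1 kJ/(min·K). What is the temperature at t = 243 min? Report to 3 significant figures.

Energy balance: M c_p dT/dt = −UA(T − T_amb).
dT/dt = (T_ss − T)/τ with T_ss = T_amb = 22.200 °C, τ = M c_p/UA = 1470·4.04/43.1 = 137.79 min.
Integrating: T(t) = T_ss + (T₀ − T_ss) e^(−t/τ).
T(243) = 22.200 + (35.900)·0.17144 = 28.355 °C.

28.4 °C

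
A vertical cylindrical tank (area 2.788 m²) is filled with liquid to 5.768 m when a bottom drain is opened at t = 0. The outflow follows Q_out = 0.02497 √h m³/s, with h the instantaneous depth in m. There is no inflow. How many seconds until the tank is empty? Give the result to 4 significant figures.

Volume balance on the tank: A dh/dt = −0.02497 √h.
This is separable: 2 d(√h)/dt = −0.02497/A, so √h = √h₀ − (0.02497/(2A)) t.
Set h = 0: 2√h₀ = (0.02497/A) t_empty ⇒ t_empty = 2A√h₀/0.02497.
t_empty = 2·2.788·√5.768/0.02497 = 5.57600·2.40167/0.02497 = 536.311 s.

536.3 s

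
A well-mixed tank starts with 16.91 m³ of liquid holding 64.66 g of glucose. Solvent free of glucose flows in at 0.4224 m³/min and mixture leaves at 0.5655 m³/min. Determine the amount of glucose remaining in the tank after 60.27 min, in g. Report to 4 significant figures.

3.857 g

Total volume: dV/dt = Q_in − Q_out = -0.143100 m³/min, so V(t) = 16.91 − 0.143100 t and V(60.27) = 8.28536 m³.
Species balance (pure solvent in): dm/dt = −Q_out · m/V(t).
Separate: dm/m = −Q_out dt/V(t) ⇒ ln(m/m₀) = −(Q_out/(Q_in−Q_out)) ln(V/V₀).
m = m₀ (V₀/V)^(Q_out/(Q_in−Q_out)) = 64.66 × (16.91/8.28536)^(-3.95178) = 3.85698 g.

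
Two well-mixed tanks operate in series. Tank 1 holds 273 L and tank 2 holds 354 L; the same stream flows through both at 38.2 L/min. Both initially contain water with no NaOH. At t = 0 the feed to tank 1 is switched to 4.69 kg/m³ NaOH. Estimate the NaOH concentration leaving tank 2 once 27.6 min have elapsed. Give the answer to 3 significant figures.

Species balance on tank i: dCᵢ/dt = (Cᵢ₋₁ − Cᵢ)/τᵢ with τᵢ = Vᵢ/Q.
τ₁ = 273/38.2 = 7.1466 min; τ₂ = 354/38.2 = 9.2670 min.
Tank 1: C₁ = C_in(1 − e^(−t/τ₁)). Tank 2 (τ₁ ≠ τ₂): C₂ = C_in[1 − (τ₁ e^(−t/τ₁) − τ₂ e^(−t/τ₂))/(τ₁ − τ₂)].
At t = 27.6: e^(−t/τ₁) = 0.021026, e^(−t/τ₂) = 0.050879.
C₂ = 4.69·[1 − (7.1466·0.021026 − 9.2670·0.050879)/(-2.1204)] = 4.69·0.84851 = 3.9795 kg/m³.

3.98 kg/m³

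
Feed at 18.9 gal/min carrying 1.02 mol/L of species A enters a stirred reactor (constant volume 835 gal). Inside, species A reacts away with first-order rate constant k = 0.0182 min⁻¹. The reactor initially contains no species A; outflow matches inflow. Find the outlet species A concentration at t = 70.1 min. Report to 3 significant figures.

Species balance: V dC/dt = Q C_in − Q C − k V C.
dC/dt = (Q/V) C_in − (Q/V + k) C; effective rate a = Q/V + k = 0.022635 + 0.0182 = 0.040835 min⁻¹.
C_ss = Q C_in/(Q + kV) = 0.56539 mol/L; C(t) = C_ss + (C₀ − C_ss) e^(−a t).
C(70.1) = 0.56539 + (-0.56539)·e^(−0.040835·70.1) = 0.56539 + (-0.56539)·0.057125 = 0.53309 mol/L.

0.533 mol/L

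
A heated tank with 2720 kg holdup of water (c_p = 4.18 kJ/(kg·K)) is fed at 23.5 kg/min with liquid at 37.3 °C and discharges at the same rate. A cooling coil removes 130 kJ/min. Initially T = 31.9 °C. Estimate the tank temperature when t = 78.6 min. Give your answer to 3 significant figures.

First-law balance (no shaft work): M c_p dT/dt = ṁ c_p (T_in − T) − 130.
τ = M/ṁ = 115.74 min; T_ss = T_in − Q̇/(ṁ c_p) = 37.3 − 130/(23.5·4.18) = 35.977 °C.
T approaches T_ss exponentially: T(t) = T_ss + (T₀ − T_ss) e^(−t/τ).
T(78.6) = 35.977 + (-4.0766)·e^(−78.6/115.74) = 35.977 + (-4.0766)·0.50708 = 33.909 °C.

33.9 °C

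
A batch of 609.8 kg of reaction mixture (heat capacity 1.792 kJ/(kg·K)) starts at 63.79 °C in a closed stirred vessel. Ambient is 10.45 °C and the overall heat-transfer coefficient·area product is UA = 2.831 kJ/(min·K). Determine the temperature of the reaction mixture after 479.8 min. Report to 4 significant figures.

Lumped-capacitance energy balance: M c_p dT/dt = UA(T_amb − T).
dT/dt = (T_ss − T)/τ with T_ss = T_amb = 10.4500 °C, τ = M c_p/UA = 609.8·1.792/2.831 = 385.998 min.
Integrating: T(t) = T_ss + (T₀ − T_ss) e^(−t/τ).
T(479.8) = 10.4500 + (53.3400)·0.288514 = 25.8394 °C.

25.84 °C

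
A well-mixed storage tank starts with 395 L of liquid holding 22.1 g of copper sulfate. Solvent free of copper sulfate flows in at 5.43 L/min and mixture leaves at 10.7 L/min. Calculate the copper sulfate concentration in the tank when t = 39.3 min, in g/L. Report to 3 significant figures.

Total volume: dV/dt = Q_in − Q_out = -5.2700 L/min, so V(t) = 395 − 5.2700 t and V(39.3) = 187.89 L.
Solute balance: dm/dt = 0 − Q_out C = −Q_out m/V(t).
Separate: dm/m = −Q_out dt/V(t) ⇒ ln(m/m₀) = −(Q_out/(Q_in−Q_out)) ln(V/V₀).
m = m₀ (V₀/V)^(Q_out/(Q_in−Q_out)) = 22.1 × (395/187.89)^(-2.0304) = 4.8888 g.
C = m/V = 4.8888/187.89 = 0.026020 g/L.

0.0260 g/L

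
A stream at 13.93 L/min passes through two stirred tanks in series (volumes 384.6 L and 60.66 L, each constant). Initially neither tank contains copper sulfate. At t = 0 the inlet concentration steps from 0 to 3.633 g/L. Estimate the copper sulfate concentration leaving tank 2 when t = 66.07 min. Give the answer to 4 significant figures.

Time constants: τᵢ = Vᵢ/Q for each well-mixed tank.
τ₁ = 384.6/13.93 = 27.6095 min; τ₂ = 60.66/13.93 = 4.35463 min.
Tank 1: C₁ = C_in(1 − e^(−t/τ₁)). Tank 2 (τ₁ ≠ τ₂): C₂ = C_in[1 − (τ₁ e^(−t/τ₁) − τ₂ e^(−t/τ₂))/(τ₁ − τ₂)].
At t = 66.07: e^(−t/τ₁) = 0.0913535, e^(−t/τ₂) = 2.57472e-07.
C₂ = 3.633·[1 − (27.6095·0.0913535 − 4.35463·2.57472e-07)/(23.2548)] = 3.633·0.891540 = 3.23896 g/L.

3.239 g/L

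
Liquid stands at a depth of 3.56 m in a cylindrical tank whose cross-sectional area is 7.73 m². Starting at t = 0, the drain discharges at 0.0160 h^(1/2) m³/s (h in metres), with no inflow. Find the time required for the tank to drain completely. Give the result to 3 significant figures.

Accumulation of liquid (constant cross-section A): A dh/dt = −0.0160 √h.
∫ h^(−1/2) dh = −(0.0160/A) ∫ dt, giving 2√h = 2√h₀ − (0.0160/A) t.
Tank is empty when √h = 0: t_empty = 2A√h₀/0.0160.
t_empty = 2·7.73·√3.56/0.0160 = 15.460·1.8868/0.0160 = 1823.1 s.

1820 s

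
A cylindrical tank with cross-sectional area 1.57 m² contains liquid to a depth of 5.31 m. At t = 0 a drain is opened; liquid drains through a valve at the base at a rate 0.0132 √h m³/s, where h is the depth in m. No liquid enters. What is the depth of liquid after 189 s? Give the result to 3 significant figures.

Mass balance (ρ constant): A dh/dt = −0.0132 √h.
∫ h^(−1/2) dh = −(0.0132/A) ∫ dt, giving 2√h = 2√h₀ − (0.0132/A) t.
√h = √5.31 − 0.0132·189/(2·1.57) = 2.3043 − 0.79452 = 1.5098.
h = 1.5098² = 2.2796 m.

2.28 m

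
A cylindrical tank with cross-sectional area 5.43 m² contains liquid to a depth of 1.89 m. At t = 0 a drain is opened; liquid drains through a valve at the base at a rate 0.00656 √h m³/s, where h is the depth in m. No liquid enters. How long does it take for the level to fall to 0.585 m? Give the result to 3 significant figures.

Accumulation of liquid (constant cross-section A): A dh/dt = −0.00656 √h.
∫ h^(−1/2) dh = −(0.00656/A) ∫ dt, giving 2√h = 2√h₀ − (0.00656/A) t.
t = 2A(√h₀ − √h)/0.00656 = 2·5.43·(√1.89 − √0.585)/0.00656
  = 10.860 × (1.3748 − 0.76485) / 0.00656 = 1009.7 s.

1010 s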